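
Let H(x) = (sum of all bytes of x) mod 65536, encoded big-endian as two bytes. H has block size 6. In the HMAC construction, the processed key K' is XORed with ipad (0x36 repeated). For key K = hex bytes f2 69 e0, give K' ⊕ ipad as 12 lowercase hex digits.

c45fd6363636

Key hex bytes f2 69 e0 is 3 bytes ≤ B = 6; zero-pad to 6 bytes: K' = f2 69 e0 00 00 00.
XOR each byte with 0x36: f2⊕36=c4, 69⊕36=5f, e0⊕36=d6, 00⊕36=36, 00⊕36=36, 00⊕36=36.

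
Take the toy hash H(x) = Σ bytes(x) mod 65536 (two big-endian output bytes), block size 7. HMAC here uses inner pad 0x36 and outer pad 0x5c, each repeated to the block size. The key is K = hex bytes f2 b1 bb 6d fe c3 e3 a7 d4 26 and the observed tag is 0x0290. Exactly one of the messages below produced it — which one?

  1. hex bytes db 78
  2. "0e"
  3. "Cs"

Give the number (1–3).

3

Key hex bytes f2 b1 bb 6d fe c3 e3 a7 d4 26 is 10 bytes > B = 7, so hash it first: H(key) = 07 10, then zero-pad to 7 bytes: K' = 07 10 00 00 00 00 00.
K' ⊕ ipad = 31 26 36 36 36 36 36; K' ⊕ opad = 5b 4c 5c 5c 5c 5c 5c.
m1: inner = H(31 26 36 36 36 36 36 db 78) = 02 b8; tag = H(5b 4c 5c 5c 5c 5c 5c 02 b8) = 032d
m2: inner = H(31 26 36 36 36 36 36 30 65) = 01 fa; tag = H(5b 4c 5c 5c 5c 5c 5c 01 fa) = 036e
m3: inner = H(31 26 36 36 36 36 36 43 73) = 02 1b; tag = H(5b 4c 5c 5c 5c 5c 5c 02 1b) = 0290 ← matches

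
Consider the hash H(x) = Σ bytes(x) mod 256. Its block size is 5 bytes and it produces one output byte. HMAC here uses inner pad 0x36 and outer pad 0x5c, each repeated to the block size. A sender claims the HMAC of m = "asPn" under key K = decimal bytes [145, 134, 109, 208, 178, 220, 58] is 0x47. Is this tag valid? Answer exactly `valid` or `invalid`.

invalid

Key decimal bytes [145, 134, 109, 208, 178, 220, 58] = 91 86 6d d0 b2 dc 3a is 7 bytes > B = 5, so hash it first: H(key) = 1c, then zero-pad to 5 bytes: K' = 1c 00 00 00 00.
K' ⊕ ipad = 2a 36 36 36 36; K' ⊕ opad = 40 5c 5c 5c 5c.
Inner hash: sum = 42+54+54+54+54+97+115+80+110 = 660; mod 256 = 148 → 94.
Outer hash (recomputed tag): sum = 64+92+92+92+92+148 = 580; mod 256 = 68 → 44.
Recomputed tag = 44; claimed = 47 → mismatch.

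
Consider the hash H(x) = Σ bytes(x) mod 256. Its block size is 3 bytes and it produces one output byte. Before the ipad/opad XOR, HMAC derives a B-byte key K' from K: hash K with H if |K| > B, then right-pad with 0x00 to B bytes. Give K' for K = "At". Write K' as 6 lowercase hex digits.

417400

Key "At" = 41 74 is 2 bytes ≤ B = 3; zero-pad to 3 bytes: K' = 41 74 00.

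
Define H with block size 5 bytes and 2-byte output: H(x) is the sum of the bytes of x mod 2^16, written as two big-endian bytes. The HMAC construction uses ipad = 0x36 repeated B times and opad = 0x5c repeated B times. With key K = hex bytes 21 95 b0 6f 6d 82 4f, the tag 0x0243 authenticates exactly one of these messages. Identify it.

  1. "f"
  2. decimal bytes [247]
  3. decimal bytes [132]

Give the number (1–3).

Key hex bytes 21 95 b0 6f 6d 82 4f is 7 bytes > B = 5, so hash it first: H(key) = 03 13, then zero-pad to 5 bytes: K' = 03 13 00 00 00.
K' ⊕ ipad = 35 25 36 36 36; K' ⊕ opad = 5f 4f 5c 5c 5c.
m1: inner = H(35 25 36 36 36 66) = 01 62; tag = H(5f 4f 5c 5c 5c 01 62) = 0225
m2: inner = H(35 25 36 36 36 f7) = 01 f3; tag = H(5f 4f 5c 5c 5c 01 f3) = 02b6
m3: inner = H(35 25 36 36 36 84) = 01 80; tag = H(5f 4f 5c 5c 5c 01 80) = 0243 ← matches

3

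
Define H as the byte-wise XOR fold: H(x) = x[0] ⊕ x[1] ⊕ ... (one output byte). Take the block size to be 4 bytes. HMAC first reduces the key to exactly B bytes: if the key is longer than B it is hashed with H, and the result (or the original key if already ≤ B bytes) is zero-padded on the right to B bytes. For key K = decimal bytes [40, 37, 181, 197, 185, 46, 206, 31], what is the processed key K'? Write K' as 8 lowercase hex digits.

|K| = 8 > B = 4, so first hash the key.
H(K): XOR 28⊕25⊕b5⊕c5⊕b9⊕2e⊕ce⊕1f = 3b.
Zero-pad H(K) = 3b to 4 bytes: K' = 3b 00 00 00.

3b000000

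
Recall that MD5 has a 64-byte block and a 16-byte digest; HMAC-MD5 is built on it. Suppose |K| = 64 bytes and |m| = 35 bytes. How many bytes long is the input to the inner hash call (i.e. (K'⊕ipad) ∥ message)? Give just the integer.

99

Key is 64 ≤ 64 bytes, zero-padded: |K'| = 64.
Inner input = (K'⊕ipad) ∥ m → 64 + 35 = 99 bytes.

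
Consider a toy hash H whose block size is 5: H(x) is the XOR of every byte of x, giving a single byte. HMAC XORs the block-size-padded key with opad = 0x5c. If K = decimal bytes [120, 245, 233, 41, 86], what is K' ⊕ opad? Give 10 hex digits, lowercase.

Key decimal bytes [120, 245, 233, 41, 86] = 78 f5 e9 29 56 is exactly B = 5 bytes: K' = 78 f5 e9 29 56.
XOR each byte with 0x5c: 78⊕5c=24, f5⊕5c=a9, e9⊕5c=b5, 29⊕5c=75, 56⊕5c=0a.

24a9b5750a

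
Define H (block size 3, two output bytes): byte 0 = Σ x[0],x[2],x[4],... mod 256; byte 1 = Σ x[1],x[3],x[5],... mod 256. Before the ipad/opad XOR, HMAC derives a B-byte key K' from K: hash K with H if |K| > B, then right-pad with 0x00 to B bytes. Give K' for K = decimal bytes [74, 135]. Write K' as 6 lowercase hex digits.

4a8700

Key decimal bytes [74, 135] = 4a 87 is 2 bytes ≤ B = 3; zero-pad to 3 bytes: K' = 4a 87 00.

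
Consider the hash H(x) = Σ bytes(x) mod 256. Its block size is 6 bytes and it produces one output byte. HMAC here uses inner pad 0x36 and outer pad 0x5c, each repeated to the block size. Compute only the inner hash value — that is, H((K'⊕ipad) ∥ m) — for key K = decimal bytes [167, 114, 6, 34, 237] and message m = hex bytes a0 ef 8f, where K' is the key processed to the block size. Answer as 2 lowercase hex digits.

48

Key decimal bytes [167, 114, 6, 34, 237] = a7 72 06 22 ed is 5 bytes ≤ B = 6; zero-pad to 6 bytes: K' = a7 72 06 22 ed 00.
K' ⊕ ipad = 91 44 30 14 db 36.
Inner input = 91 44 30 14 db 36 ∥ a0 ef 8f.
Inner hash: sum = 145+68+48+20+219+54+160+239+143 = 1096; mod 256 = 72 → 48.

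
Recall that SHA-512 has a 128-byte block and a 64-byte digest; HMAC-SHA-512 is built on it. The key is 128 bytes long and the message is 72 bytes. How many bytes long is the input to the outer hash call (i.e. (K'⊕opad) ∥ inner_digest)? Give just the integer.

192

Key is 128 ≤ 128 bytes, zero-padded: |K'| = 128.
Outer input = (K'⊕opad) ∥ H(inner) → 128 + 64 = 192 bytes.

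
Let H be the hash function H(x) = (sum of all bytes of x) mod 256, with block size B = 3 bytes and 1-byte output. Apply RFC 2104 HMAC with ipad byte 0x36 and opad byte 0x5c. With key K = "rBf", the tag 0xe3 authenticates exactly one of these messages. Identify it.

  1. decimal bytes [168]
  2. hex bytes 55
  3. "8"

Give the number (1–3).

2

Key "rBf" = 72 42 66 is exactly B = 3 bytes: K' = 72 42 66.
K' ⊕ ipad = 44 74 50; K' ⊕ opad = 2e 1e 3a.
m1: inner = H(44 74 50 a8) = b0; tag = H(2e 1e 3a b0) = 36
m2: inner = H(44 74 50 55) = 5d; tag = H(2e 1e 3a 5d) = e3 ← matches
m3: inner = H(44 74 50 38) = 40; tag = H(2e 1e 3a 40) = c6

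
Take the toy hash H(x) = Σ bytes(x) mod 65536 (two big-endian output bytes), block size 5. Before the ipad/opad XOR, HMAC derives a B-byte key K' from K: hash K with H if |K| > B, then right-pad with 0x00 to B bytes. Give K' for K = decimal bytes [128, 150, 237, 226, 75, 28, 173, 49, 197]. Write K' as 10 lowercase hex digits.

|K| = 9 > B = 5, so first hash the key.
H(K): sum = 128+150+237+226+75+28+173+49+197 = 1263 → 04 ef.
Zero-pad H(K) = 04 ef to 5 bytes: K' = 04 ef 00 00 00.

04ef000000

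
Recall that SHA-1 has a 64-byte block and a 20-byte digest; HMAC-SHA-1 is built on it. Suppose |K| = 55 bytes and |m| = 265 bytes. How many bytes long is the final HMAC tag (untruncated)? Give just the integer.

20

The tag is one SHA-1 digest: 20 bytes.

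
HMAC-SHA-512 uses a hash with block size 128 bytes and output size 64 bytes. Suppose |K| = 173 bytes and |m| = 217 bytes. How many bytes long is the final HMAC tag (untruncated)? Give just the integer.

64

The tag is one SHA-512 digest: 64 bytes.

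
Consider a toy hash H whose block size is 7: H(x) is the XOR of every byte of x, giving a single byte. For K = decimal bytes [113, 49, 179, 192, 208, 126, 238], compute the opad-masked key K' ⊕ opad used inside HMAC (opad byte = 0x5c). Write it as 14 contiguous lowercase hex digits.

Key decimal bytes [113, 49, 179, 192, 208, 126, 238] = 71 31 b3 c0 d0 7e ee is exactly B = 7 bytes: K' = 71 31 b3 c0 d0 7e ee.
XOR each byte with 0x5c: 71⊕5c=2d, 31⊕5c=6d, b3⊕5c=ef, c0⊕5c=9c, d0⊕5c=8c, 7e⊕5c=22, ee⊕5c=b2.

2d6def9c8c22b2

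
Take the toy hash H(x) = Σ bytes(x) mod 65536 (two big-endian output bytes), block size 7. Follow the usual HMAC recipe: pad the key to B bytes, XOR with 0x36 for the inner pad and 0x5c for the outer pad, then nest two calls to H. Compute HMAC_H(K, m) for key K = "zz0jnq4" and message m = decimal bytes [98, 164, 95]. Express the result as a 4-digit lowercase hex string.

Key "zz0jnq4" = 7a 7a 30 6a 6e 71 34 is exactly B = 7 bytes: K' = 7a 7a 30 6a 6e 71 34.
K' ⊕ ipad = 4c 4c 06 5c 58 47 02.  K' ⊕ opad = 26 26 6c 36 32 2d 68.
Inner input = (K'⊕ipad) ∥ m = 4c 4c 06 5c 58 47 02 ∥ 62 a4 5f.
Inner hash: sum = 76+76+6+92+88+71+2+98+164+95 = 768 → 03 00.
Outer input = (K'⊕opad) ∥ inner = 26 26 6c 36 32 2d 68 ∥ 03 00.
Outer hash (tag): sum = 38+38+108+54+50+45+104+3+0 = 440 → 01 b8.

01b8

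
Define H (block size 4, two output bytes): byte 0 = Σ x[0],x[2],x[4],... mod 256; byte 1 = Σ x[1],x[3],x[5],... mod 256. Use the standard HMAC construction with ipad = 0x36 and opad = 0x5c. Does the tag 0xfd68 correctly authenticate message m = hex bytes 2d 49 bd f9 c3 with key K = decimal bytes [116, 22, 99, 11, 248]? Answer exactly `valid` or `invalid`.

invalid

Key decimal bytes [116, 22, 99, 11, 248] = 74 16 63 0b f8 is 5 bytes > B = 4, so hash it first: H(key) = cf 21, then zero-pad to 4 bytes: K' = cf 21 00 00.
K' ⊕ ipad = f9 17 36 36; K' ⊕ opad = 93 7d 5c 5c.
Inner hash: even-index sum = 732 mod 256 = 220; odd-index sum = 399 mod 256 = 143 → dc 8f.
Outer hash (recomputed tag): even-index sum = 459 mod 256 = 203; odd-index sum = 360 mod 256 = 104 → cb 68.
Recomputed tag = cb68; claimed = fd68 → mismatch.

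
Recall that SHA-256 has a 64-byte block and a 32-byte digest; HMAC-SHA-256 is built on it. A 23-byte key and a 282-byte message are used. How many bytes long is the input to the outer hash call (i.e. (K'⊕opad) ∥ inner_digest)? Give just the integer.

96

Key is 23 ≤ 64 bytes, zero-padded: |K'| = 64.
Outer input = (K'⊕opad) ∥ H(inner) → 64 + 32 = 96 bytes.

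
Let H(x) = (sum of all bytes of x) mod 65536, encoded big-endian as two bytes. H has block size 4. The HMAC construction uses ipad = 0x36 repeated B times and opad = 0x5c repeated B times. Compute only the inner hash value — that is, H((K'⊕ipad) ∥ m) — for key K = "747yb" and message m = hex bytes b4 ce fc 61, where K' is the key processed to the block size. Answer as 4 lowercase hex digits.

Key "747yb" = 37 34 37 79 62 is 5 bytes > B = 4, so hash it first: H(key) = 01 7d, then zero-pad to 4 bytes: K' = 01 7d 00 00.
K' ⊕ ipad = 37 4b 36 36.
Inner input = 37 4b 36 36 ∥ b4 ce fc 61.
Inner hash: sum = 55+75+54+54+180+206+252+97 = 973 → 03 cd.

03cd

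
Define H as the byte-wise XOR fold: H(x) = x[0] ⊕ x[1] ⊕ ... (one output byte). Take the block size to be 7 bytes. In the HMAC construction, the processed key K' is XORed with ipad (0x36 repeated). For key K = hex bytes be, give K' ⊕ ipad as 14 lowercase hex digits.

88363636363636

Key hex bytes be is 1 byte ≤ B = 7; zero-pad to 7 bytes: K' = be 00 00 00 00 00 00.
XOR each byte with 0x36: be⊕36=88, 00⊕36=36, 00⊕36=36, 00⊕36=36, 00⊕36=36, 00⊕36=36, 00⊕36=36.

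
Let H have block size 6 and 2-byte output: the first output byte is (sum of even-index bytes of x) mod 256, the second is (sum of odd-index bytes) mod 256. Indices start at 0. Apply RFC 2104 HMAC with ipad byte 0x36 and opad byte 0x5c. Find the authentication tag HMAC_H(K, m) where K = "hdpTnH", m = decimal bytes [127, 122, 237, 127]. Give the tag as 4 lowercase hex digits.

Key "hdpTnH" = 68 64 70 54 6e 48 is exactly B = 6 bytes: K' = 68 64 70 54 6e 48.
K' ⊕ ipad = 5e 52 46 62 58 7e.  K' ⊕ opad = 34 38 2c 08 32 14.
Inner input = (K'⊕ipad) ∥ m = 5e 52 46 62 58 7e ∥ 7f 7a ed 7f.
Inner hash: even-index sum = 616 mod 256 = 104; odd-index sum = 555 mod 256 = 43 → 68 2b.
Outer input = (K'⊕opad) ∥ inner = 34 38 2c 08 32 14 ∥ 68 2b.
Outer hash (tag): even-index sum = 250 mod 256 = 250; odd-index sum = 127 mod 256 = 127 → fa 7f.

fa7f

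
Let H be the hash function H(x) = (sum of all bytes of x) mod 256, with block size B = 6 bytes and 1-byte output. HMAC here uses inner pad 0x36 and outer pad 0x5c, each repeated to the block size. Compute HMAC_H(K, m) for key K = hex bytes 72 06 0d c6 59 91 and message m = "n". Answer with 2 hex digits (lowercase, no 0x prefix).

Key hex bytes 72 06 0d c6 59 91 is exactly B = 6 bytes: K' = 72 06 0d c6 59 91.
K' ⊕ ipad = 44 30 3b f0 6f a7.  K' ⊕ opad = 2e 5a 51 9a 05 cd.
Inner input = (K'⊕ipad) ∥ m = 44 30 3b f0 6f a7 ∥ 6e.
Inner hash: sum = 68+48+59+240+111+167+110 = 803; mod 256 = 35 → 23.
Outer input = (K'⊕opad) ∥ inner = 2e 5a 51 9a 05 cd ∥ 23.
Outer hash (tag): sum = 46+90+81+154+5+205+35 = 616; mod 256 = 104 → 68.

68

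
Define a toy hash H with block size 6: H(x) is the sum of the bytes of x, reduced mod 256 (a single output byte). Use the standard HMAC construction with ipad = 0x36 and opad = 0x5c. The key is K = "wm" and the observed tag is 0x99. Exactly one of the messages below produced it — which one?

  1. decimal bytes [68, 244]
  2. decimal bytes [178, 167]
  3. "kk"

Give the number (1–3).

Key "wm" = 77 6d is 2 bytes ≤ B = 6; zero-pad to 6 bytes: K' = 77 6d 00 00 00 00.
K' ⊕ ipad = 41 5b 36 36 36 36; K' ⊕ opad = 2b 31 5c 5c 5c 5c.
m1: inner = H(41 5b 36 36 36 36 44 f4) = ac; tag = H(2b 31 5c 5c 5c 5c ac) = 78
m2: inner = H(41 5b 36 36 36 36 b2 a7) = cd; tag = H(2b 31 5c 5c 5c 5c cd) = 99 ← matches
m3: inner = H(41 5b 36 36 36 36 6b 6b) = 4a; tag = H(2b 31 5c 5c 5c 5c 4a) = 16

2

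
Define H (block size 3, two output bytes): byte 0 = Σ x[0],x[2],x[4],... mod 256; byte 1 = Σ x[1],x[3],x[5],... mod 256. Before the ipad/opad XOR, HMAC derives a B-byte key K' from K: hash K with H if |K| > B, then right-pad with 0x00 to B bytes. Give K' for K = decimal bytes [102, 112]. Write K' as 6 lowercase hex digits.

Key decimal bytes [102, 112] = 66 70 is 2 bytes ≤ B = 3; zero-pad to 3 bytes: K' = 66 70 00.

667000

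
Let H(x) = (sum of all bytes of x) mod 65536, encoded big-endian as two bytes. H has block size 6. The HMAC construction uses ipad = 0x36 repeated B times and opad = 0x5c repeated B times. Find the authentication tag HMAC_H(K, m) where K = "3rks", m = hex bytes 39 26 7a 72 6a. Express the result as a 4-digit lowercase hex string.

01ca

Key "3rks" = 33 72 6b 73 is 4 bytes ≤ B = 6; zero-pad to 6 bytes: K' = 33 72 6b 73 00 00.
K' ⊕ ipad = 05 44 5d 45 36 36.  K' ⊕ opad = 6f 2e 37 2f 5c 5c.
Inner input = (K'⊕ipad) ∥ m = 05 44 5d 45 36 36 ∥ 39 26 7a 72 6a.
Inner hash: sum = 5+68+93+69+54+54+57+38+122+114+106 = 780 → 03 0c.
Outer input = (K'⊕opad) ∥ inner = 6f 2e 37 2f 5c 5c ∥ 03 0c.
Outer hash (tag): sum = 111+46+55+47+92+92+3+12 = 458 → 01 ca.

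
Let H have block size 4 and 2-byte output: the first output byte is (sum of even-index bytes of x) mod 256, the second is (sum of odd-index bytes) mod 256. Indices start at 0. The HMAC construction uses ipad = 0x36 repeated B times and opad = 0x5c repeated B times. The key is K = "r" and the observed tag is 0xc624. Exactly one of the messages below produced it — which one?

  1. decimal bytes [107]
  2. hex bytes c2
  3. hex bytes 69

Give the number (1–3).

2

Key "r" = 72 is 1 byte ≤ B = 4; zero-pad to 4 bytes: K' = 72 00 00 00.
K' ⊕ ipad = 44 36 36 36; K' ⊕ opad = 2e 5c 5c 5c.
m1: inner = H(44 36 36 36 6b) = e5 6c; tag = H(2e 5c 5c 5c e5 6c) = 6f24
m2: inner = H(44 36 36 36 c2) = 3c 6c; tag = H(2e 5c 5c 5c 3c 6c) = c624 ← matches
m3: inner = H(44 36 36 36 69) = e3 6c; tag = H(2e 5c 5c 5c e3 6c) = 6d24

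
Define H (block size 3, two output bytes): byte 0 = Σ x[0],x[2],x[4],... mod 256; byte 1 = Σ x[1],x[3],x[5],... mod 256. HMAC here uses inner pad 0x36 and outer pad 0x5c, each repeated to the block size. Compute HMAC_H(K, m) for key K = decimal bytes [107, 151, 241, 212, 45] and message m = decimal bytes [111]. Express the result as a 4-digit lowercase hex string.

Key decimal bytes [107, 151, 241, 212, 45] = 6b 97 f1 d4 2d is 5 bytes > B = 3, so hash it first: H(key) = 89 6b, then zero-pad to 3 bytes: K' = 89 6b 00.
K' ⊕ ipad = bf 5d 36.  K' ⊕ opad = d5 37 5c.
Inner input = (K'⊕ipad) ∥ m = bf 5d 36 ∥ 6f.
Inner hash: even-index sum = 245 mod 256 = 245; odd-index sum = 204 mod 256 = 204 → f5 cc.
Outer input = (K'⊕opad) ∥ inner = d5 37 5c ∥ f5 cc.
Outer hash (tag): even-index sum = 509 mod 256 = 253; odd-index sum = 300 mod 256 = 44 → fd 2c.

fd2c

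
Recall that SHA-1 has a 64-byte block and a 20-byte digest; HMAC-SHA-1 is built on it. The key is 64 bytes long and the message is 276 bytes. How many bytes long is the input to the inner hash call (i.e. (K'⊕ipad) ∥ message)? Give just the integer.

340

Key is 64 ≤ 64 bytes, zero-padded: |K'| = 64.
Inner input = (K'⊕ipad) ∥ m → 64 + 276 = 340 bytes.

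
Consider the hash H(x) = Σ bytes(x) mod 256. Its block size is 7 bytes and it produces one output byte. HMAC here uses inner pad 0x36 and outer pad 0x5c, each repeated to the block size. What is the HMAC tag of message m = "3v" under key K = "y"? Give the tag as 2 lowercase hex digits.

Key "y" = 79 is 1 byte ≤ B = 7; zero-pad to 7 bytes: K' = 79 00 00 00 00 00 00.
K' ⊕ ipad = 4f 36 36 36 36 36 36.  K' ⊕ opad = 25 5c 5c 5c 5c 5c 5c.
Inner input = (K'⊕ipad) ∥ m = 4f 36 36 36 36 36 36 ∥ 33 76.
Inner hash: sum = 79+54+54+54+54+54+54+51+118 = 572; mod 256 = 60 → 3c.
Outer input = (K'⊕opad) ∥ inner = 25 5c 5c 5c 5c 5c 5c ∥ 3c.
Outer hash (tag): sum = 37+92+92+92+92+92+92+60 = 649; mod 256 = 137 → 89.

89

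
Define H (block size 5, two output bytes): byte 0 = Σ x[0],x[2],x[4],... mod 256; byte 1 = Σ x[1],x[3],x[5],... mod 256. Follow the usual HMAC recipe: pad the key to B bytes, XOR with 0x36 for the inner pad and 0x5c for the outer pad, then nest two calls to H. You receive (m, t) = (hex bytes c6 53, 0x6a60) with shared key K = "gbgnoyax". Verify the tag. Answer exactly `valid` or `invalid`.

Key "gbgnoyax" = 67 62 67 6e 6f 79 61 78 is 8 bytes > B = 5, so hash it first: H(key) = 9e c1, then zero-pad to 5 bytes: K' = 9e c1 00 00 00.
K' ⊕ ipad = a8 f7 36 36 36; K' ⊕ opad = c2 9d 5c 5c 5c.
Inner hash: even-index sum = 359 mod 256 = 103; odd-index sum = 499 mod 256 = 243 → 67 f3.
Outer hash (recomputed tag): even-index sum = 621 mod 256 = 109; odd-index sum = 352 mod 256 = 96 → 6d 60.
Recomputed tag = 6d60; claimed = 6a60 → mismatch.

invalid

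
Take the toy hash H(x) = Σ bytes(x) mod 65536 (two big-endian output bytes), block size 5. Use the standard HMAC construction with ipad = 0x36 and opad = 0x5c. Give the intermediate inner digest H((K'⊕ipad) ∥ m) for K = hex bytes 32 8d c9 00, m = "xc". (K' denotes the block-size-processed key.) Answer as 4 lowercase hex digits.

0305

Key hex bytes 32 8d c9 00 is 4 bytes ≤ B = 5; zero-pad to 5 bytes: K' = 32 8d c9 00 00.
K' ⊕ ipad = 04 bb ff 36 36.
Inner input = 04 bb ff 36 36 ∥ 78 63.
Inner hash: sum = 4+187+255+54+54+120+99 = 773 → 03 05.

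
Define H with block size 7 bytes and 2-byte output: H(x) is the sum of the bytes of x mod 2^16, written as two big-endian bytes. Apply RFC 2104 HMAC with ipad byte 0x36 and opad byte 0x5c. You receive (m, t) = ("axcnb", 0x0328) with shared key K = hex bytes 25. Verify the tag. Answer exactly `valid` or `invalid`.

invalid

Key hex bytes 25 is 1 byte ≤ B = 7; zero-pad to 7 bytes: K' = 25 00 00 00 00 00 00.
K' ⊕ ipad = 13 36 36 36 36 36 36; K' ⊕ opad = 79 5c 5c 5c 5c 5c 5c.
Inner hash: sum = 19+54+54+54+54+54+54+97+120+99+110+98 = 867 → 03 63.
Outer hash (recomputed tag): sum = 121+92+92+92+92+92+92+3+99 = 775 → 03 07.
Recomputed tag = 0307; claimed = 0328 → mismatch.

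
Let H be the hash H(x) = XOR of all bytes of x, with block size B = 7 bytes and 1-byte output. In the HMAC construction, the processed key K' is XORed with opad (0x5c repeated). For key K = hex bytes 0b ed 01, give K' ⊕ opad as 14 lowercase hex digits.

57b15d5c5c5c5c

Key hex bytes 0b ed 01 is 3 bytes ≤ B = 7; zero-pad to 7 bytes: K' = 0b ed 01 00 00 00 00.
XOR each byte with 0x5c: 0b⊕5c=57, ed⊕5c=b1, 01⊕5c=5d, 00⊕5c=5c, 00⊕5c=5c, 00⊕5c=5c, 00⊕5c=5c.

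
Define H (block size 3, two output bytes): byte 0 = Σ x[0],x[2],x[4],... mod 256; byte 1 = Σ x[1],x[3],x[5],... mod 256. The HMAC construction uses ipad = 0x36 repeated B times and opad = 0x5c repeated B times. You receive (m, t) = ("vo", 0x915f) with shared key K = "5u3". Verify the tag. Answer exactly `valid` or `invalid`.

Key "5u3" = 35 75 33 is exactly B = 3 bytes: K' = 35 75 33.
K' ⊕ ipad = 03 43 05; K' ⊕ opad = 69 29 6f.
Inner hash: even-index sum = 119 mod 256 = 119; odd-index sum = 185 mod 256 = 185 → 77 b9.
Outer hash (recomputed tag): even-index sum = 401 mod 256 = 145; odd-index sum = 160 mod 256 = 160 → 91 a0.
Recomputed tag = 91a0; claimed = 915f → mismatch.

invalid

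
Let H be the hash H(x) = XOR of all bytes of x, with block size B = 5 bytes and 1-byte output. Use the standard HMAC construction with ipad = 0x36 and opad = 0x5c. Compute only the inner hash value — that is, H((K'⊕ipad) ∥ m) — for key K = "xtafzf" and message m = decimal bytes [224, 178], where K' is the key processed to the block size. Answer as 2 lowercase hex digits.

73

Key "xtafzf" = 78 74 61 66 7a 66 is 6 bytes > B = 5, so hash it first: H(key) = 17, then zero-pad to 5 bytes: K' = 17 00 00 00 00.
K' ⊕ ipad = 21 36 36 36 36.
Inner input = 21 36 36 36 36 ∥ e0 b2.
Inner hash: XOR 21⊕36⊕36⊕36⊕36⊕e0⊕b2 = 73.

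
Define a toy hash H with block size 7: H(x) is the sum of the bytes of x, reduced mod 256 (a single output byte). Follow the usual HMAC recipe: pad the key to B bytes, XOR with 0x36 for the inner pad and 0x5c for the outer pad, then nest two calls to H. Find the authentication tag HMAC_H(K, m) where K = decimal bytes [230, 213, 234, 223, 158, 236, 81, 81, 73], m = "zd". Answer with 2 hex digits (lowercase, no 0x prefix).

be

Key decimal bytes [230, 213, 234, 223, 158, 236, 81, 81, 73] = e6 d5 ea df 9e ec 51 51 49 is 9 bytes > B = 7, so hash it first: H(key) = f9, then zero-pad to 7 bytes: K' = f9 00 00 00 00 00 00.
K' ⊕ ipad = cf 36 36 36 36 36 36.  K' ⊕ opad = a5 5c 5c 5c 5c 5c 5c.
Inner input = (K'⊕ipad) ∥ m = cf 36 36 36 36 36 36 ∥ 7a 64.
Inner hash: sum = 207+54+54+54+54+54+54+122+100 = 753; mod 256 = 241 → f1.
Outer input = (K'⊕opad) ∥ inner = a5 5c 5c 5c 5c 5c 5c ∥ f1.
Outer hash (tag): sum = 165+92+92+92+92+92+92+241 = 958; mod 256 = 190 → be.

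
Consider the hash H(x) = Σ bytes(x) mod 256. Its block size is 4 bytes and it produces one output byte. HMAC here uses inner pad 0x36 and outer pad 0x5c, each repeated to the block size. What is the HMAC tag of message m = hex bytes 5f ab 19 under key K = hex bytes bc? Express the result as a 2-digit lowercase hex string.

43

Key hex bytes bc is 1 byte ≤ B = 4; zero-pad to 4 bytes: K' = bc 00 00 00.
K' ⊕ ipad = 8a 36 36 36.  K' ⊕ opad = e0 5c 5c 5c.
Inner input = (K'⊕ipad) ∥ m = 8a 36 36 36 ∥ 5f ab 19.
Inner hash: sum = 138+54+54+54+95+171+25 = 591; mod 256 = 79 → 4f.
Outer input = (K'⊕opad) ∥ inner = e0 5c 5c 5c ∥ 4f.
Outer hash (tag): sum = 224+92+92+92+79 = 579; mod 256 = 67 → 43.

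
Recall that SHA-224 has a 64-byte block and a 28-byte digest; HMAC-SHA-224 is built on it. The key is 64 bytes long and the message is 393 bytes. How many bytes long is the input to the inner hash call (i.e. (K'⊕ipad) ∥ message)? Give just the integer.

457

Key is 64 ≤ 64 bytes, zero-padded: |K'| = 64.
Inner input = (K'⊕ipad) ∥ m → 64 + 393 = 457 bytes.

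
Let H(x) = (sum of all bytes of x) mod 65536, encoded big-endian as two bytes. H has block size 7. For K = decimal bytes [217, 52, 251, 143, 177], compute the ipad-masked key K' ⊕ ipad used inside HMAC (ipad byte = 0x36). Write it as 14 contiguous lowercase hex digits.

ef02cdb9873636

Key decimal bytes [217, 52, 251, 143, 177] = d9 34 fb 8f b1 is 5 bytes ≤ B = 7; zero-pad to 7 bytes: K' = d9 34 fb 8f b1 00 00.
XOR each byte with 0x36: d9⊕36=ef, 34⊕36=02, fb⊕36=cd, 8f⊕36=b9, b1⊕36=87, 00⊕36=36, 00⊕36=36.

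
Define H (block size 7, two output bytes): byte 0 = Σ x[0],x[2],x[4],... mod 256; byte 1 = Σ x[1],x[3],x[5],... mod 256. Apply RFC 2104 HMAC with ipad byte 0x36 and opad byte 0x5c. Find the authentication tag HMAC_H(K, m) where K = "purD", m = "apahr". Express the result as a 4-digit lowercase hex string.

Key "purD" = 70 75 72 44 is 4 bytes ≤ B = 7; zero-pad to 7 bytes: K' = 70 75 72 44 00 00 00.
K' ⊕ ipad = 46 43 44 72 36 36 36.  K' ⊕ opad = 2c 29 2e 18 5c 5c 5c.
Inner input = (K'⊕ipad) ∥ m = 46 43 44 72 36 36 36 ∥ 61 70 61 68 72.
Inner hash: even-index sum = 462 mod 256 = 206; odd-index sum = 543 mod 256 = 31 → ce 1f.
Outer input = (K'⊕opad) ∥ inner = 2c 29 2e 18 5c 5c 5c ∥ ce 1f.
Outer hash (tag): even-index sum = 305 mod 256 = 49; odd-index sum = 363 mod 256 = 107 → 31 6b.

316b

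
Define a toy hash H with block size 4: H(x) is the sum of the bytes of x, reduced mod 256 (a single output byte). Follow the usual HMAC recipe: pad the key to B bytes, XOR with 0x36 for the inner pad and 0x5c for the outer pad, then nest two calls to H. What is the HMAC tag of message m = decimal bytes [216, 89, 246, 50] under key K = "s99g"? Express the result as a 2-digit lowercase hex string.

Key "s99g" = 73 39 39 67 is exactly B = 4 bytes: K' = 73 39 39 67.
K' ⊕ ipad = 45 0f 0f 51.  K' ⊕ opad = 2f 65 65 3b.
Inner input = (K'⊕ipad) ∥ m = 45 0f 0f 51 ∥ d8 59 f6 32.
Inner hash: sum = 69+15+15+81+216+89+246+50 = 781; mod 256 = 13 → 0d.
Outer input = (K'⊕opad) ∥ inner = 2f 65 65 3b ∥ 0d.
Outer hash (tag): sum = 47+101+101+59+13 = 321; mod 256 = 65 → 41.

41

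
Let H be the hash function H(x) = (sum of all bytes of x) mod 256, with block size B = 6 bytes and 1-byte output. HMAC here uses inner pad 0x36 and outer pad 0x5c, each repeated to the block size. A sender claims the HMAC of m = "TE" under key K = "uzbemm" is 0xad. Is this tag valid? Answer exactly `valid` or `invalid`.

valid

Key "uzbemm" = 75 7a 62 65 6d 6d is exactly B = 6 bytes: K' = 75 7a 62 65 6d 6d.
K' ⊕ ipad = 43 4c 54 53 5b 5b; K' ⊕ opad = 29 26 3e 39 31 31.
Inner hash: sum = 67+76+84+83+91+91+84+69 = 645; mod 256 = 133 → 85.
Outer hash (recomputed tag): sum = 41+38+62+57+49+49+133 = 429; mod 256 = 173 → ad.
Recomputed tag = ad; claimed = ad → match.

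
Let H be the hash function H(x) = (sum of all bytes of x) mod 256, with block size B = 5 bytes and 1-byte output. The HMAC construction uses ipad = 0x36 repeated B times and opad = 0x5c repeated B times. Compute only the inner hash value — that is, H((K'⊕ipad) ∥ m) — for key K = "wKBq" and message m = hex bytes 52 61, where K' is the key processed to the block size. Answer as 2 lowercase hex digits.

62

Key "wKBq" = 77 4b 42 71 is 4 bytes ≤ B = 5; zero-pad to 5 bytes: K' = 77 4b 42 71 00.
K' ⊕ ipad = 41 7d 74 47 36.
Inner input = 41 7d 74 47 36 ∥ 52 61.
Inner hash: sum = 65+125+116+71+54+82+97 = 610; mod 256 = 98 → 62.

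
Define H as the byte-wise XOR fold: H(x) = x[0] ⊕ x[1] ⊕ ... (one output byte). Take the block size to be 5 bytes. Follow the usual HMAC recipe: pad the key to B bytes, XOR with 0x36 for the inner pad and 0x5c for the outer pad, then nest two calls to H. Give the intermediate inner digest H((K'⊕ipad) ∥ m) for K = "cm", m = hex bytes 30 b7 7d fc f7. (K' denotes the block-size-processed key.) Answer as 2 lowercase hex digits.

c9

Key "cm" = 63 6d is 2 bytes ≤ B = 5; zero-pad to 5 bytes: K' = 63 6d 00 00 00.
K' ⊕ ipad = 55 5b 36 36 36.
Inner input = 55 5b 36 36 36 ∥ 30 b7 7d fc f7.
Inner hash: XOR 55⊕5b⊕36⊕36⊕36⊕30⊕b7⊕7d⊕fc⊕f7 = c9.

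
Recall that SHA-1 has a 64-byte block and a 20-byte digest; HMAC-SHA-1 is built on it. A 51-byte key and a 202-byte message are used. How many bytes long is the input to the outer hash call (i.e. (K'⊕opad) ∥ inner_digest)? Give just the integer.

Key is 51 ≤ 64 bytes, zero-padded: |K'| = 64.
Outer input = (K'⊕opad) ∥ H(inner) → 64 + 20 = 84 bytes.

84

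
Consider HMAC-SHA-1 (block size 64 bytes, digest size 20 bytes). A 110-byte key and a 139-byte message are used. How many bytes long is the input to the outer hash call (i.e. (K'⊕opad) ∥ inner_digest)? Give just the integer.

84

Key is 110 > 64 bytes, so it is hashed to 20 bytes then zero-padded to 64: |K'| = 64.
Outer input = (K'⊕opad) ∥ H(inner) → 64 + 20 = 84 bytes.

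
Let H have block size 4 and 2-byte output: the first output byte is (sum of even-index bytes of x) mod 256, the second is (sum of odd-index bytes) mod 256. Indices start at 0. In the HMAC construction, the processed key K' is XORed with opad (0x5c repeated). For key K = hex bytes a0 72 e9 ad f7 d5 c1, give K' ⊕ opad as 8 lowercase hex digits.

1da85c5c

Key hex bytes a0 72 e9 ad f7 d5 c1 is 7 bytes > B = 4, so hash it first: H(key) = 41 f4, then zero-pad to 4 bytes: K' = 41 f4 00 00.
XOR each byte with 0x5c: 41⊕5c=1d, f4⊕5c=a8, 00⊕5c=5c, 00⊕5c=5c.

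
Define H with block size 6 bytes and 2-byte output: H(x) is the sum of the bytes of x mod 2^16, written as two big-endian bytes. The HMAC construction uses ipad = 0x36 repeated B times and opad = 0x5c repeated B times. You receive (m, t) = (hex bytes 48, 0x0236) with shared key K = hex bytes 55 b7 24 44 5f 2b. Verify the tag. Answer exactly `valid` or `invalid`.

valid

Key hex bytes 55 b7 24 44 5f 2b is exactly B = 6 bytes: K' = 55 b7 24 44 5f 2b.
K' ⊕ ipad = 63 81 12 72 69 1d; K' ⊕ opad = 09 eb 78 18 03 77.
Inner hash: sum = 99+129+18+114+105+29+72 = 566 → 02 36.
Outer hash (recomputed tag): sum = 9+235+120+24+3+119+2+54 = 566 → 02 36.
Recomputed tag = 0236; claimed = 0236 → match.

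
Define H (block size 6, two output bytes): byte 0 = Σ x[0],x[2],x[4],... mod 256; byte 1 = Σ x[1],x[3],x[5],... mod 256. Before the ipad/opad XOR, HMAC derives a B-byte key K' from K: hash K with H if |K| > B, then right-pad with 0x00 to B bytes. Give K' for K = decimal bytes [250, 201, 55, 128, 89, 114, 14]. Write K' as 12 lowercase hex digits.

|K| = 7 > B = 6, so first hash the key.
H(K): even-index sum = 408 mod 256 = 152; odd-index sum = 443 mod 256 = 187 → 98 bb.
Zero-pad H(K) = 98 bb to 6 bytes: K' = 98 bb 00 00 00 00.

98bb00000000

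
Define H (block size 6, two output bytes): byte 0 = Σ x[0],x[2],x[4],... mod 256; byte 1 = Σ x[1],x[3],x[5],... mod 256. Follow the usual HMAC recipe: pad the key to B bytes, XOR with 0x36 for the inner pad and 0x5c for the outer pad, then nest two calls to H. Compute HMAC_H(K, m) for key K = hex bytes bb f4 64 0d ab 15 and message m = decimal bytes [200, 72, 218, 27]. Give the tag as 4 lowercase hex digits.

Key hex bytes bb f4 64 0d ab 15 is exactly B = 6 bytes: K' = bb f4 64 0d ab 15.
K' ⊕ ipad = 8d c2 52 3b 9d 23.  K' ⊕ opad = e7 a8 38 51 f7 49.
Inner input = (K'⊕ipad) ∥ m = 8d c2 52 3b 9d 23 ∥ c8 48 da 1b.
Inner hash: even-index sum = 798 mod 256 = 30; odd-index sum = 387 mod 256 = 131 → 1e 83.
Outer input = (K'⊕opad) ∥ inner = e7 a8 38 51 f7 49 ∥ 1e 83.
Outer hash (tag): even-index sum = 564 mod 256 = 52; odd-index sum = 453 mod 256 = 197 → 34 c5.

34c5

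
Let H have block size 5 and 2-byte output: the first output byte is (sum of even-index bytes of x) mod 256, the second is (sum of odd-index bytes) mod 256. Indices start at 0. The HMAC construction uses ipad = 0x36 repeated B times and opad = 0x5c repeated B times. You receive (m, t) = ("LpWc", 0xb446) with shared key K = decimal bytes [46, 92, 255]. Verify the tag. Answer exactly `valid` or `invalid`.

valid

Key decimal bytes [46, 92, 255] = 2e 5c ff is 3 bytes ≤ B = 5; zero-pad to 5 bytes: K' = 2e 5c ff 00 00.
K' ⊕ ipad = 18 6a c9 36 36; K' ⊕ opad = 72 00 a3 5c 5c.
Inner hash: even-index sum = 490 mod 256 = 234; odd-index sum = 323 mod 256 = 67 → ea 43.
Outer hash (recomputed tag): even-index sum = 436 mod 256 = 180; odd-index sum = 326 mod 256 = 70 → b4 46.
Recomputed tag = b446; claimed = b446 → match.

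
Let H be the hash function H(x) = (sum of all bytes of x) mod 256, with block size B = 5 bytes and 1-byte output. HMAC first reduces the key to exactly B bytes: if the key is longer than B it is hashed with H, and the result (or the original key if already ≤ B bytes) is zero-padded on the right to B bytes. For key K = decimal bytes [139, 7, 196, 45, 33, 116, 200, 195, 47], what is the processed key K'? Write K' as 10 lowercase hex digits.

d200000000

|K| = 9 > B = 5, so first hash the key.
H(K): sum = 139+7+196+45+33+116+200+195+47 = 978; mod 256 = 210 → d2.
Zero-pad H(K) = d2 to 5 bytes: K' = d2 00 00 00 00.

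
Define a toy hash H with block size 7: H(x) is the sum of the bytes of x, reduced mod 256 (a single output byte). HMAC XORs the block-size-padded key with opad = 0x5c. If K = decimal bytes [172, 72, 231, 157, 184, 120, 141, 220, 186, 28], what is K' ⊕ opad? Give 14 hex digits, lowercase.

Key decimal bytes [172, 72, 231, 157, 184, 120, 141, 220, 186, 28] = ac 48 e7 9d b8 78 8d dc ba 1c is 10 bytes > B = 7, so hash it first: H(key) = e7, then zero-pad to 7 bytes: K' = e7 00 00 00 00 00 00.
XOR each byte with 0x5c: e7⊕5c=bb, 00⊕5c=5c, 00⊕5c=5c, 00⊕5c=5c, 00⊕5c=5c, 00⊕5c=5c, 00⊕5c=5c.

bb5c5c5c5c5c5c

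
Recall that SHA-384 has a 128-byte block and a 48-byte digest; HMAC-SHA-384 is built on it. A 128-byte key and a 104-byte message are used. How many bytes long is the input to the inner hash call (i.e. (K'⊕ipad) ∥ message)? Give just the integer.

232

Key is 128 ≤ 128 bytes, zero-padded: |K'| = 128.
Inner input = (K'⊕ipad) ∥ m → 128 + 104 = 232 bytes.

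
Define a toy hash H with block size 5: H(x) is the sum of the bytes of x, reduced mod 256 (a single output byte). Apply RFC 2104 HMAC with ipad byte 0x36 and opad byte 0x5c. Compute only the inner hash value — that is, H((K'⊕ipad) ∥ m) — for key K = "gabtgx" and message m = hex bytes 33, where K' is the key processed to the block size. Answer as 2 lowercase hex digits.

Key "gabtgx" = 67 61 62 74 67 78 is 6 bytes > B = 5, so hash it first: H(key) = 7d, then zero-pad to 5 bytes: K' = 7d 00 00 00 00.
K' ⊕ ipad = 4b 36 36 36 36.
Inner input = 4b 36 36 36 36 ∥ 33.
Inner hash: sum = 75+54+54+54+54+51 = 342; mod 256 = 86 → 56.

56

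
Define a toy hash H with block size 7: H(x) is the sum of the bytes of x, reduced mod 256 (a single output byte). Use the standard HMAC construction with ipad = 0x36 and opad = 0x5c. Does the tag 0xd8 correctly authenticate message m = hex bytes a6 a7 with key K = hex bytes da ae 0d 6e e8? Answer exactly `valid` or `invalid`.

invalid

Key hex bytes da ae 0d 6e e8 is 5 bytes ≤ B = 7; zero-pad to 7 bytes: K' = da ae 0d 6e e8 00 00.
K' ⊕ ipad = ec 98 3b 58 de 36 36; K' ⊕ opad = 86 f2 51 32 b4 5c 5c.
Inner hash: sum = 236+152+59+88+222+54+54+166+167 = 1198; mod 256 = 174 → ae.
Outer hash (recomputed tag): sum = 134+242+81+50+180+92+92+174 = 1045; mod 256 = 21 → 15.
Recomputed tag = 15; claimed = d8 → mismatch.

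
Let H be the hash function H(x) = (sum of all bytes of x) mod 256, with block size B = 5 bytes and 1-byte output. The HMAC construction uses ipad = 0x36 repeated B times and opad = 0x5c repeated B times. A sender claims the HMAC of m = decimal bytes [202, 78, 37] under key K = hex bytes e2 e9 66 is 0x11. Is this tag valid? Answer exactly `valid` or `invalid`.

valid

Key hex bytes e2 e9 66 is 3 bytes ≤ B = 5; zero-pad to 5 bytes: K' = e2 e9 66 00 00.
K' ⊕ ipad = d4 df 50 36 36; K' ⊕ opad = be b5 3a 5c 5c.
Inner hash: sum = 212+223+80+54+54+202+78+37 = 940; mod 256 = 172 → ac.
Outer hash (recomputed tag): sum = 190+181+58+92+92+172 = 785; mod 256 = 17 → 11.
Recomputed tag = 11; claimed = 11 → match.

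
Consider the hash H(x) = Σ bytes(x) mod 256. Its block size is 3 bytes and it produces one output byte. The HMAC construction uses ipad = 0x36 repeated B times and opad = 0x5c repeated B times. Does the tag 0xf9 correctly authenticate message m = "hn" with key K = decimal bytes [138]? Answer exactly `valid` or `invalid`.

invalid

Key decimal bytes [138] = 8a is 1 byte ≤ B = 3; zero-pad to 3 bytes: K' = 8a 00 00.
K' ⊕ ipad = bc 36 36; K' ⊕ opad = d6 5c 5c.
Inner hash: sum = 188+54+54+104+110 = 510; mod 256 = 254 → fe.
Outer hash (recomputed tag): sum = 214+92+92+254 = 652; mod 256 = 140 → 8c.
Recomputed tag = 8c; claimed = f9 → mismatch.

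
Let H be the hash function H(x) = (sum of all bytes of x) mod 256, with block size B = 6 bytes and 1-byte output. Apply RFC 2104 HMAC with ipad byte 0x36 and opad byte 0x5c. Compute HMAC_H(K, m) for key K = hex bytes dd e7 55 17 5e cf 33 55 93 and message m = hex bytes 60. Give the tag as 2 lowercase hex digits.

ac

Key hex bytes dd e7 55 17 5e cf 33 55 93 is 9 bytes > B = 6, so hash it first: H(key) = 78, then zero-pad to 6 bytes: K' = 78 00 00 00 00 00.
K' ⊕ ipad = 4e 36 36 36 36 36.  K' ⊕ opad = 24 5c 5c 5c 5c 5c.
Inner input = (K'⊕ipad) ∥ m = 4e 36 36 36 36 36 ∥ 60.
Inner hash: sum = 78+54+54+54+54+54+96 = 444; mod 256 = 188 → bc.
Outer input = (K'⊕opad) ∥ inner = 24 5c 5c 5c 5c 5c ∥ bc.
Outer hash (tag): sum = 36+92+92+92+92+92+188 = 684; mod 256 = 172 → ac.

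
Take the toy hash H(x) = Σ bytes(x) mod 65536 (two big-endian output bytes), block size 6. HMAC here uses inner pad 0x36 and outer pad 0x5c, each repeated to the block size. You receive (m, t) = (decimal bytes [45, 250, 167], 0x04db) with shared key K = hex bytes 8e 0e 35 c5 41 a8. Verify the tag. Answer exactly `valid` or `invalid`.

invalid

Key hex bytes 8e 0e 35 c5 41 a8 is exactly B = 6 bytes: K' = 8e 0e 35 c5 41 a8.
K' ⊕ ipad = b8 38 03 f3 77 9e; K' ⊕ opad = d2 52 69 99 1d f4.
Inner hash: sum = 184+56+3+243+119+158+45+250+167 = 1225 → 04 c9.
Outer hash (recomputed tag): sum = 210+82+105+153+29+244+4+201 = 1028 → 04 04.
Recomputed tag = 0404; claimed = 04db → mismatch.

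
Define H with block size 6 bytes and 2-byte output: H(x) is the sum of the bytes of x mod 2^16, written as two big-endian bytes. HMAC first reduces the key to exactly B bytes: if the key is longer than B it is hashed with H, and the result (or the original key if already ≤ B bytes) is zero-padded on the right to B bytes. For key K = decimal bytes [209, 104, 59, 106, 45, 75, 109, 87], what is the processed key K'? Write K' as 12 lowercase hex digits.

|K| = 8 > B = 6, so first hash the key.
H(K): sum = 209+104+59+106+45+75+109+87 = 794 → 03 1a.
Zero-pad H(K) = 03 1a to 6 bytes: K' = 03 1a 00 00 00 00.

031a00000000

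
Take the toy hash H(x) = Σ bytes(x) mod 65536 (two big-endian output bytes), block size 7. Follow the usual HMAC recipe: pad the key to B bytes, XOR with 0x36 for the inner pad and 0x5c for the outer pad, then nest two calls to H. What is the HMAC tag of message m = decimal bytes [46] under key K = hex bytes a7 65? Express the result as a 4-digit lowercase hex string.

Key hex bytes a7 65 is 2 bytes ≤ B = 7; zero-pad to 7 bytes: K' = a7 65 00 00 00 00 00.
K' ⊕ ipad = 91 53 36 36 36 36 36.  K' ⊕ opad = fb 39 5c 5c 5c 5c 5c.
Inner input = (K'⊕ipad) ∥ m = 91 53 36 36 36 36 36 ∥ 2e.
Inner hash: sum = 145+83+54+54+54+54+54+46 = 544 → 02 20.
Outer input = (K'⊕opad) ∥ inner = fb 39 5c 5c 5c 5c 5c ∥ 02 20.
Outer hash (tag): sum = 251+57+92+92+92+92+92+2+32 = 802 → 03 22.

0322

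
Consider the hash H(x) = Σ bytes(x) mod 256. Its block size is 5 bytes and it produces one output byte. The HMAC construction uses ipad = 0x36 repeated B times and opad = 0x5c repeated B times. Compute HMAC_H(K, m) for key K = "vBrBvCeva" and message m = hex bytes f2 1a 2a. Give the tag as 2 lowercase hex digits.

Key "vBrBvCeva" = 76 42 72 42 76 43 65 76 61 is 9 bytes > B = 5, so hash it first: H(key) = 61, then zero-pad to 5 bytes: K' = 61 00 00 00 00.
K' ⊕ ipad = 57 36 36 36 36.  K' ⊕ opad = 3d 5c 5c 5c 5c.
Inner input = (K'⊕ipad) ∥ m = 57 36 36 36 36 ∥ f2 1a 2a.
Inner hash: sum = 87+54+54+54+54+242+26+42 = 613; mod 256 = 101 → 65.
Outer input = (K'⊕opad) ∥ inner = 3d 5c 5c 5c 5c ∥ 65.
Outer hash (tag): sum = 61+92+92+92+92+101 = 530; mod 256 = 18 → 12.

12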